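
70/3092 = 35/1546 = 0.02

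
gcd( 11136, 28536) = 696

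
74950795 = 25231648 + 49719147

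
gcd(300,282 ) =6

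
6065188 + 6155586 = 12220774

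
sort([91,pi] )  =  [ pi,91 ] 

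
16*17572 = 281152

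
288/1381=288/1381  =  0.21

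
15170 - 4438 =10732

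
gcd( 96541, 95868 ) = 1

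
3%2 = 1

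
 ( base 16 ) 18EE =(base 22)d42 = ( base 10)6382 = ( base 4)1203232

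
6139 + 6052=12191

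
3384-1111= 2273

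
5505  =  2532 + 2973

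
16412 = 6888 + 9524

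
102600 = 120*855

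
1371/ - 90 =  - 16 + 23/30 = - 15.23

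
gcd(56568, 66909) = 3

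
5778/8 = 722 + 1/4 = 722.25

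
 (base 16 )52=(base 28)2Q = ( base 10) 82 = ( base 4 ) 1102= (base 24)3A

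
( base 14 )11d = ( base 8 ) 337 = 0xdf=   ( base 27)87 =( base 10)223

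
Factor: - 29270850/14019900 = -2^( - 1)*7^1*17^(-1)*61^1*457^1*2749^( - 1 ) = -195139/93466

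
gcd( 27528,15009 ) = 3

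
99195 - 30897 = 68298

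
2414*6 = 14484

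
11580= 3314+8266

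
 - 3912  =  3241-7153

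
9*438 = 3942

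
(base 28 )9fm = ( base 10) 7498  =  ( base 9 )11251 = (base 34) 6gi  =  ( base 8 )16512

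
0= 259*0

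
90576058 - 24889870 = 65686188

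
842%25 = 17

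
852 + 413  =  1265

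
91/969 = 91/969  =  0.09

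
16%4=0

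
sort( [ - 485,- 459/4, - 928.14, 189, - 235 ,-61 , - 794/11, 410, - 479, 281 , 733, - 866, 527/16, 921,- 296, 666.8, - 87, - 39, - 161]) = [  -  928.14, - 866, - 485, - 479,  -  296, - 235, - 161, - 459/4, - 87, - 794/11,-61, - 39, 527/16,189, 281,410, 666.8,733, 921]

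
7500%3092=1316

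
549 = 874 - 325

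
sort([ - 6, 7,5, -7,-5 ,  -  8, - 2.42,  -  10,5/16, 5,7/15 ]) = [-10 , - 8, - 7, - 6,  -  5, -2.42,5/16,7/15 , 5,5,7 ] 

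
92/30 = 46/15 = 3.07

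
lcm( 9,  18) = 18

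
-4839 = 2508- 7347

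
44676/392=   11169/98 = 113.97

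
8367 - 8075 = 292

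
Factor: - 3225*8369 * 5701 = -3^1*5^2*43^1*5701^1*8369^1 = -  153870132525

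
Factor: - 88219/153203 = -23^(  -  1)*47^1*1877^1*6661^( - 1) 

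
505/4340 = 101/868 = 0.12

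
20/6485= 4/1297= 0.00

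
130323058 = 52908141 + 77414917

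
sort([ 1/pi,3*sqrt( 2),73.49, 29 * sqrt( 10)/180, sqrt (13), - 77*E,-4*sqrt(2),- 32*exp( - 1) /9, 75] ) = [-77*E,-4*sqrt( 2 ),  -  32*exp( - 1 )/9,1/pi  ,  29*sqrt( 10) /180,sqrt( 13 ), 3*sqrt(2), 73.49, 75 ] 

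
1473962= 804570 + 669392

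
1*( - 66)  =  -66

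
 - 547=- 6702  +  6155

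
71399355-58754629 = 12644726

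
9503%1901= 1899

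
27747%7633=4848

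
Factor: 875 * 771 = 3^1*5^3*7^1*257^1 = 674625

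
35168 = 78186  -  43018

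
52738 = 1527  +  51211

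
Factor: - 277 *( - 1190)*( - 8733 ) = -2^1*3^1*5^1*7^1* 17^1*41^1*71^1*277^1= -2878658790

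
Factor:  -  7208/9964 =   -  2^1*17^1*47^ ( - 1) = -34/47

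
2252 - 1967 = 285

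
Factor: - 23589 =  - 3^2*2621^1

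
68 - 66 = 2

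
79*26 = 2054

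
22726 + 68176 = 90902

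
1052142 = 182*5781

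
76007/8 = 76007/8 =9500.88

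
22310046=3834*5819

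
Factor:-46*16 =-736 = -  2^5*23^1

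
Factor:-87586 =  - 2^1*43793^1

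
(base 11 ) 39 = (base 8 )52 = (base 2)101010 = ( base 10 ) 42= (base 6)110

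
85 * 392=33320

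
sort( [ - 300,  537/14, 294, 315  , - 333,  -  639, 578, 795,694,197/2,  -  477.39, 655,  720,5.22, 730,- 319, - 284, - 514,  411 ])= [ - 639, - 514, - 477.39,  -  333, - 319, - 300 ,-284,  5.22,537/14, 197/2,294,315 , 411, 578, 655, 694, 720, 730,795]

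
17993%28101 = 17993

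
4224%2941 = 1283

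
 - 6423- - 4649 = -1774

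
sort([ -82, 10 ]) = [ - 82,10 ]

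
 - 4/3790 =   -  1  +  1893/1895 = - 0.00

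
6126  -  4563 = 1563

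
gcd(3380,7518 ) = 2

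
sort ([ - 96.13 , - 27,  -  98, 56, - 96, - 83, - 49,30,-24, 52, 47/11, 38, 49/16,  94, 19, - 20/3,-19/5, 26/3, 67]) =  [ - 98, - 96.13, - 96, - 83, - 49,-27, - 24, - 20/3,-19/5 , 49/16, 47/11 , 26/3,19, 30,38,52, 56, 67, 94]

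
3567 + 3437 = 7004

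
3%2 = 1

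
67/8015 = 67/8015 = 0.01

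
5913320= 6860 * 862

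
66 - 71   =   - 5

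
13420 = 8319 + 5101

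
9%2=1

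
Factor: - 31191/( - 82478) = 2^(  -  1)*3^1*11^(-1)*23^ ( - 1)*37^1 * 163^( - 1)*281^1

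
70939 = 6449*11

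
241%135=106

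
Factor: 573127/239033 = 29^1*151^( - 1)*1583^( - 1 )*19763^1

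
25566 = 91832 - 66266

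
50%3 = 2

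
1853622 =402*4611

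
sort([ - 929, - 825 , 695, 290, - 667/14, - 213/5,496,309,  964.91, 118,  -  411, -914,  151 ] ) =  [ - 929, - 914, - 825 , - 411, - 667/14, - 213/5, 118,151,290,309,496, 695,964.91 ] 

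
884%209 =48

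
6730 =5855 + 875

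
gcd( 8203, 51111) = 631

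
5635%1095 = 160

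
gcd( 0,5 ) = 5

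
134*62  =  8308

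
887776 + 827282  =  1715058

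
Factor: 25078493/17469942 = 2^( - 1) * 3^(- 1)*7^( - 1 )*11^1*73^1*31231^1 * 415951^( - 1)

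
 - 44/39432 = -1 +9847/9858 = - 0.00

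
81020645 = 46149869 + 34870776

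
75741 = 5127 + 70614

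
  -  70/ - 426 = 35/213 = 0.16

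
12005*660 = 7923300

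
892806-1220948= - 328142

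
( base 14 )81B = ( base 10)1593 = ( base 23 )306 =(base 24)2i9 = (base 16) 639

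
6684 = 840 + 5844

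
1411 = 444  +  967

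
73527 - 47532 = 25995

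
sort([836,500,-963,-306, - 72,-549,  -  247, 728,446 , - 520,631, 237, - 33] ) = [ - 963,-549,-520, - 306 , - 247, - 72, - 33, 237,446, 500 , 631,728,836]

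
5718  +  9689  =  15407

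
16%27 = 16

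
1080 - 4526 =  - 3446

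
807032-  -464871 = 1271903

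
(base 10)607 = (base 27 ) md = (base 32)IV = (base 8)1137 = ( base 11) 502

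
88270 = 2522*35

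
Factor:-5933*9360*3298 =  - 183147438240  =  - 2^5*3^2*5^1*13^1*17^2*97^1 *349^1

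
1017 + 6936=7953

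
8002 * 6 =48012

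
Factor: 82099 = 19^1*29^1* 149^1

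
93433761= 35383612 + 58050149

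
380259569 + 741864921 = 1122124490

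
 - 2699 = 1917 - 4616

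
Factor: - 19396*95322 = -2^3*3^1*13^1 * 373^1*15887^1 = - 1848865512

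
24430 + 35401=59831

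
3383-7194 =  - 3811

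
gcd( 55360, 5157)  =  1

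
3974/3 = 3974/3  =  1324.67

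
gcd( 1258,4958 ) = 74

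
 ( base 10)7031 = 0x1B77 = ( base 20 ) HBB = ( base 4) 1231313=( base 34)62R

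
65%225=65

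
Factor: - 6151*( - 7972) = 2^2*1993^1*6151^1 = 49035772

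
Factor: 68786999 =397^1*173267^1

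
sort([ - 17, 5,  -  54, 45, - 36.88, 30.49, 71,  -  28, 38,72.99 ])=[ - 54,-36.88,  -  28, - 17,  5,  30.49, 38,45, 71,72.99 ]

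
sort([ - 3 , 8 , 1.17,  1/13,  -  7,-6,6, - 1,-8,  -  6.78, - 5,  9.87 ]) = [-8,- 7, - 6.78, - 6,  -  5,  -  3, - 1, 1/13,1.17,6, 8 , 9.87 ]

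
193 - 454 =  - 261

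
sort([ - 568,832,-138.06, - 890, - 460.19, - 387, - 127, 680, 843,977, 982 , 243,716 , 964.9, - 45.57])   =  [ - 890,-568 , - 460.19, - 387, - 138.06, - 127,-45.57,243, 680, 716, 832,  843, 964.9, 977 , 982]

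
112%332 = 112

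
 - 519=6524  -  7043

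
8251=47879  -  39628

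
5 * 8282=41410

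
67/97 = 67/97=0.69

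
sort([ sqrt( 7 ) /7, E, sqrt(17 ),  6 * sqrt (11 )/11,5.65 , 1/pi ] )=[ 1/pi, sqrt( 7) /7, 6*sqrt(11 )/11 , E, sqrt(17),  5.65] 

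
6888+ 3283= 10171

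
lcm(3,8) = 24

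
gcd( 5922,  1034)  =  94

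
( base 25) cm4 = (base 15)25BE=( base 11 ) 6062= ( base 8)17566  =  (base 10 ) 8054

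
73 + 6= 79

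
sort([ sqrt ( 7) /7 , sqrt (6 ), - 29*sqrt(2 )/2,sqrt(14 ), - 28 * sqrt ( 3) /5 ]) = [ - 29*sqrt (2 )/2, - 28*sqrt ( 3 )/5, sqrt( 7)/7, sqrt(6 ),sqrt( 14 ) ] 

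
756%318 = 120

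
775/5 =155=155.00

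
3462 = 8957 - 5495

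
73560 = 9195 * 8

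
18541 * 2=37082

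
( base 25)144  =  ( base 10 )729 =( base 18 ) 249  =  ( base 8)1331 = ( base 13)441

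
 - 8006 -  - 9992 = 1986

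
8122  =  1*8122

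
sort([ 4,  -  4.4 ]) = [ - 4.4, 4]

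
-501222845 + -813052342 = -1314275187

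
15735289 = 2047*7687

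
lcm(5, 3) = 15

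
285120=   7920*36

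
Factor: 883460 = 2^2*5^1*163^1*271^1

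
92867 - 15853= 77014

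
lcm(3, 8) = 24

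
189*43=8127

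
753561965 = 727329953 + 26232012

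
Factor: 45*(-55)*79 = - 195525  =  - 3^2*5^2*11^1*79^1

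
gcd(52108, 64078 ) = 14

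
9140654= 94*97241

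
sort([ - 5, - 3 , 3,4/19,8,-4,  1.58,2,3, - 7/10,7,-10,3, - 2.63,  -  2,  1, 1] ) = [ - 10, - 5,-4, - 3, - 2.63,-2, - 7/10, 4/19, 1,1,1.58,2,3,3,  3,7,8] 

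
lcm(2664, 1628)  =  29304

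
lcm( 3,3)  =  3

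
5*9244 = 46220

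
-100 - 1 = - 101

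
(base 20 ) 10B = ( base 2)110011011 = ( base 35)bq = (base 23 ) hk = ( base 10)411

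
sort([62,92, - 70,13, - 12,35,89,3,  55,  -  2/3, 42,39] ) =[  -  70, - 12,-2/3,3,13, 35,39,42,55,62, 89,  92]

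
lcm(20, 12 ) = 60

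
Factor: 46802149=19^1 * 421^1* 5851^1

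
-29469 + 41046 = 11577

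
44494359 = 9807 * 4537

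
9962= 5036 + 4926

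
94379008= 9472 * 9964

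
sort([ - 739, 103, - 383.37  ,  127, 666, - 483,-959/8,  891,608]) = [ - 739,-483, - 383.37 , - 959/8, 103,127, 608,666 , 891 ] 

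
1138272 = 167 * 6816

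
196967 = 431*457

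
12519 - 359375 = -346856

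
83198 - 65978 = 17220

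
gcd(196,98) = 98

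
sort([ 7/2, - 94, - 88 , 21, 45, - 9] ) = [ - 94,-88,-9, 7/2, 21 , 45 ]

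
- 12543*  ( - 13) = 163059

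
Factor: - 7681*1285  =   - 9870085 = -5^1*257^1 * 7681^1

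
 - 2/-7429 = 2/7429= 0.00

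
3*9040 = 27120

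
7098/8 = 3549/4 =887.25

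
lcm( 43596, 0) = 0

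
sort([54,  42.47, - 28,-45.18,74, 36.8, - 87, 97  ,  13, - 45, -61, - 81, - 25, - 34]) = [ - 87, - 81, - 61,  -  45.18, - 45, - 34  , - 28, - 25, 13, 36.8, 42.47,54,  74, 97 ] 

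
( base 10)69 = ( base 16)45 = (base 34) 21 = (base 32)25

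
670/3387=670/3387 = 0.20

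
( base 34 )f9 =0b1000000111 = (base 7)1341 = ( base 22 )11D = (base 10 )519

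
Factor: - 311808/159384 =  - 448/229 = - 2^6 * 7^1*229^( - 1 ) 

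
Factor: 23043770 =2^1*5^1 *19^1*121283^1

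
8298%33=15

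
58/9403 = 58/9403 =0.01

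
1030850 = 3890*265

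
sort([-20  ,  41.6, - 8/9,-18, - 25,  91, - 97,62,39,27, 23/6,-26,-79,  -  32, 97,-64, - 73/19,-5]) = [-97,-79, - 64, - 32 , - 26,-25, - 20,-18, - 5  ,-73/19,-8/9,23/6,  27, 39, 41.6,  62,  91,97]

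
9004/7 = 1286 + 2/7 = 1286.29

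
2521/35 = 2521/35 = 72.03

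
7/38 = 7/38 = 0.18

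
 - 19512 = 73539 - 93051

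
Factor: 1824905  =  5^1*179^1*2039^1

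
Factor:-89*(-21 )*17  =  3^1*7^1*17^1*89^1 = 31773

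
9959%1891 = 504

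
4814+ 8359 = 13173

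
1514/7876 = 757/3938 = 0.19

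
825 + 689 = 1514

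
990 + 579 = 1569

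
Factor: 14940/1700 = 3^2 * 5^( - 1)*17^( - 1 ) * 83^1 = 747/85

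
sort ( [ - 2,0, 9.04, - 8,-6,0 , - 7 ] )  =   [-8,-7,-6,-2, 0,0,9.04 ]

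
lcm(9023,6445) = 45115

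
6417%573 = 114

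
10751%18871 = 10751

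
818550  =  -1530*( - 535)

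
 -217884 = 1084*(-201)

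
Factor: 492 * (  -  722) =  -2^3*3^1* 19^2*41^1 =- 355224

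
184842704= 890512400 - 705669696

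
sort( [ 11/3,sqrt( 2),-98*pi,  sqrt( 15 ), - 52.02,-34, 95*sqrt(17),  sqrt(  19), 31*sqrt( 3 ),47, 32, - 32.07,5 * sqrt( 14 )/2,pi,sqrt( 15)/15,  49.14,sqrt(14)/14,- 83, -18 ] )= [-98*pi,-83, - 52.02, - 34, - 32.07, - 18,sqrt( 15) /15,sqrt( 14) /14,sqrt( 2 ),pi,11/3,sqrt(15 ),sqrt( 19 ),5 *sqrt( 14 )/2, 32 , 47 , 49.14,31*sqrt( 3),95*sqrt( 17) ] 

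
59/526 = 59/526 = 0.11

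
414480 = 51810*8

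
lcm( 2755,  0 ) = 0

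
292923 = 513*571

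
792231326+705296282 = 1497527608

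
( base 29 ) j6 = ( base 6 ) 2325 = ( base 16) 22d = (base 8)1055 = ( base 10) 557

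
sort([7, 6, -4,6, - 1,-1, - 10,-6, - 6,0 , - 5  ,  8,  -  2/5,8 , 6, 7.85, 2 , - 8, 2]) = [ - 10,-8, -6, - 6, - 5, - 4  , - 1, - 1,  -  2/5, 0,2,2,6,  6, 6,  7, 7.85,8,8]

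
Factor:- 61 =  - 61^1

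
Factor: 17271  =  3^2*19^1*101^1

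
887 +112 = 999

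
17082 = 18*949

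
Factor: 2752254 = 2^1*3^2*107^1 * 1429^1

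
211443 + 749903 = 961346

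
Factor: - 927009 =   -  3^2*103001^1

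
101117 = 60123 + 40994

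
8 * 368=2944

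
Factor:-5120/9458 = -2560/4729 = - 2^9*5^1*4729^(-1)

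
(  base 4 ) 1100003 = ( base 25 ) 84n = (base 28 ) 6er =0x1403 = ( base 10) 5123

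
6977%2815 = 1347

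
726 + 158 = 884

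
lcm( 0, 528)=0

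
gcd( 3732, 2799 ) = 933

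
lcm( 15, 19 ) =285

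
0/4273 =0 = 0.00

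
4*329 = 1316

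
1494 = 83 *18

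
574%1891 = 574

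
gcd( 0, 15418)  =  15418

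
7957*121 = 962797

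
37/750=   37/750= 0.05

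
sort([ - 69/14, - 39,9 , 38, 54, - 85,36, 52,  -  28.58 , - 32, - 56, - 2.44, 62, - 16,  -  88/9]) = [ - 85, - 56 , - 39,-32, - 28.58, - 16, - 88/9, - 69/14,-2.44, 9, 36 , 38,  52 , 54,62]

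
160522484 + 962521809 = 1123044293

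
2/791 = 2/791 = 0.00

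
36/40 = 9/10= 0.90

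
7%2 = 1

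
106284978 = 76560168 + 29724810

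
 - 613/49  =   - 613/49 = -12.51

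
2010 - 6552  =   - 4542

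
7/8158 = 7/8158  =  0.00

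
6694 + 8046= 14740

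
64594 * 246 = 15890124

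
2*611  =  1222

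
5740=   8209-2469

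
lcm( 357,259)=13209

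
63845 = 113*565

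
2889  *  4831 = 13956759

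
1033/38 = 27  +  7/38 = 27.18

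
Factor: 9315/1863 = 5^1=5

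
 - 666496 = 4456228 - 5122724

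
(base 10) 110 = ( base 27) 42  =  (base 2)1101110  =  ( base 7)215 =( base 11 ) a0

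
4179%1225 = 504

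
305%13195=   305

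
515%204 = 107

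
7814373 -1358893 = 6455480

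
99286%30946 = 6448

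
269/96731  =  269/96731  =  0.00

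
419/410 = 419/410 = 1.02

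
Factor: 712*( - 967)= - 688504 = - 2^3 * 89^1*967^1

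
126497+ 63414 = 189911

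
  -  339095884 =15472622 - 354568506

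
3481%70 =51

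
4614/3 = 1538 = 1538.00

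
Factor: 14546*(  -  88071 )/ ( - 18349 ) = 1281080766/18349 = 2^1*3^1 *7^1*31^1 * 59^( - 1) * 311^( - 1)*947^1*1039^1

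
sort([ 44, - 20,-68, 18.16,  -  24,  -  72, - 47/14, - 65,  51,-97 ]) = [ - 97, - 72, - 68, - 65 ,  -  24, - 20,-47/14, 18.16,44, 51 ] 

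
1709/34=1709/34  =  50.26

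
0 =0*960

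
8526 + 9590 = 18116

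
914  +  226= 1140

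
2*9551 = 19102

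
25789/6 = 4298 + 1/6 = 4298.17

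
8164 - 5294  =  2870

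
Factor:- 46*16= - 2^5 * 23^1 = - 736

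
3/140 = 3/140 = 0.02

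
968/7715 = 968/7715=   0.13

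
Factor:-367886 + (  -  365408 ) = - 733294=- 2^1*29^1*47^1*269^1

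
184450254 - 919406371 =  - 734956117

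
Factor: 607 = 607^1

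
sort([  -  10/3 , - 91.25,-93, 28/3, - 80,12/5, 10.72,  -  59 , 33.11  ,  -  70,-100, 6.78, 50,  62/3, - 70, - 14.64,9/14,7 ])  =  [ - 100,-93, - 91.25, - 80, -70 , - 70,  -  59, - 14.64, - 10/3, 9/14, 12/5,6.78, 7, 28/3, 10.72,62/3,33.11 , 50 ]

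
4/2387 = 4/2387 = 0.00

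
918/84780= 17/1570= 0.01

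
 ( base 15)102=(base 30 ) 7H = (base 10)227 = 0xE3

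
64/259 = 64/259 = 0.25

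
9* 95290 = 857610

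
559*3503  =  1958177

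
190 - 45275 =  - 45085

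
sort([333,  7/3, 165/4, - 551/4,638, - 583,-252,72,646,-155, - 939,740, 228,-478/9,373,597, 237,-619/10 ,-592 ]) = [-939,-592, - 583, - 252, - 155,-551/4 , -619/10, - 478/9,7/3, 165/4,72,228,237, 333,373,597,638, 646,740 ]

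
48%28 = 20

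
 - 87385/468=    - 187 + 131/468 = -186.72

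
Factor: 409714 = 2^1 * 204857^1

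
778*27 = 21006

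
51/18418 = 51/18418 = 0.00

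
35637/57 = 11879/19 =625.21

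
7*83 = 581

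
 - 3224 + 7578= 4354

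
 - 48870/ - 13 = 3759+3/13 = 3759.23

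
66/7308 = 11/1218 = 0.01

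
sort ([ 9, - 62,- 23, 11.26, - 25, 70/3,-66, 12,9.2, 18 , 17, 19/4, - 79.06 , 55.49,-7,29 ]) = [ - 79.06, - 66, -62 , - 25, - 23, - 7,  19/4, 9, 9.2, 11.26, 12,17,18,  70/3,29, 55.49] 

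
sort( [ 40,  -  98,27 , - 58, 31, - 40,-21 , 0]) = [-98, - 58 , - 40, - 21, 0, 27,  31, 40 ] 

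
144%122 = 22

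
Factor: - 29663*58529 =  - 107^1 * 547^1*29663^1= - 1736145727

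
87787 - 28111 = 59676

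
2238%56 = 54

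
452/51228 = 113/12807 = 0.01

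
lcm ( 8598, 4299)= 8598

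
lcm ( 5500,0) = 0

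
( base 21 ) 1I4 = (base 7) 2254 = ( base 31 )qh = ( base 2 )1100110111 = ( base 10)823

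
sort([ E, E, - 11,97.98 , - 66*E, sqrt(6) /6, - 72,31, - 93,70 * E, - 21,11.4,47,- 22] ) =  [ - 66 * E, - 93,- 72, - 22, - 21, - 11, sqrt( 6)/6,E,  E, 11.4 , 31,47, 97.98, 70*E]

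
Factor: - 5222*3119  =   - 16287418=- 2^1 * 7^1*373^1*3119^1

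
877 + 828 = 1705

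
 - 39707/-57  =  696+35/57 = 696.61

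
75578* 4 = 302312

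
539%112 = 91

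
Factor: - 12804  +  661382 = 2^1*7^1*46327^1 = 648578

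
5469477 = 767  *7131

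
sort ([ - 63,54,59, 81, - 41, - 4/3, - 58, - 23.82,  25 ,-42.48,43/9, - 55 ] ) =[-63, - 58, - 55, - 42.48, - 41, - 23.82,-4/3,43/9, 25, 54, 59 , 81]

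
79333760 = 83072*955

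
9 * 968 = 8712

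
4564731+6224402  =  10789133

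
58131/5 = 11626 + 1/5 = 11626.20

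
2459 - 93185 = -90726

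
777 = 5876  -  5099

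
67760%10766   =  3164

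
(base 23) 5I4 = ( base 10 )3063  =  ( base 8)5767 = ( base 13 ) 1518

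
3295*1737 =5723415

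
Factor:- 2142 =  - 2^1* 3^2*7^1*17^1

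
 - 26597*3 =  - 79791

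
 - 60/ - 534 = 10/89  =  0.11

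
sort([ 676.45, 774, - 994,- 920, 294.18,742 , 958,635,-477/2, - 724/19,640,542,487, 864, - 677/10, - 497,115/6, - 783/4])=[ - 994, - 920, - 497, - 477/2, - 783/4, - 677/10, - 724/19, 115/6,294.18,487,542,  635,640,  676.45,742,774, 864 , 958 ] 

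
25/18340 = 5/3668  =  0.00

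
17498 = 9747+7751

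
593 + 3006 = 3599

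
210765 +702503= 913268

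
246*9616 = 2365536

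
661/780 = 661/780 = 0.85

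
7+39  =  46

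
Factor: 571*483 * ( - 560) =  - 2^4*3^1*5^1*7^2*23^1*571^1  =  - 154444080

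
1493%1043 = 450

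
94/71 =94/71= 1.32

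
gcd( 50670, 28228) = 2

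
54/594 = 1/11 = 0.09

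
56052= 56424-372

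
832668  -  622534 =210134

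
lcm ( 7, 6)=42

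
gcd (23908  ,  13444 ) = 4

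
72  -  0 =72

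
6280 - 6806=-526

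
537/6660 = 179/2220 = 0.08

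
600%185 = 45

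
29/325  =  29/325 =0.09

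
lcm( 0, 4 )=0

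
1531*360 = 551160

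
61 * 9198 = 561078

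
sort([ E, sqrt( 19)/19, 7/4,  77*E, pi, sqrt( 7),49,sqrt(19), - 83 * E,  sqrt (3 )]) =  [ - 83*E, sqrt(19 )/19, sqrt(3 ), 7/4, sqrt(7 ),  E,pi,sqrt(19), 49, 77*E]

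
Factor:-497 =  - 7^1*71^1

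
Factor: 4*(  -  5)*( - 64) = 1280 = 2^8*5^1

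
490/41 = 490/41 = 11.95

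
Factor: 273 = 3^1*7^1 * 13^1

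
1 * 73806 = 73806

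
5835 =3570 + 2265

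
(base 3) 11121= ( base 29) 48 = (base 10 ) 124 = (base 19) 6A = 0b1111100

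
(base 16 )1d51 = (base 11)5703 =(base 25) c05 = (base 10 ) 7505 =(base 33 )6te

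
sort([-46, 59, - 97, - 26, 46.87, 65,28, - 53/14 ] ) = [ - 97, - 46, - 26,-53/14,28, 46.87, 59,65 ] 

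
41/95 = 41/95 =0.43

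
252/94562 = 126/47281= 0.00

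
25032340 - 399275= 24633065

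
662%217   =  11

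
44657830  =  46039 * 970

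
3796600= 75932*50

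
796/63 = 12 + 40/63 = 12.63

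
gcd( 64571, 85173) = 1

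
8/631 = 8/631  =  0.01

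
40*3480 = 139200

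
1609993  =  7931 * 203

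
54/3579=18/1193 = 0.02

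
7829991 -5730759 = 2099232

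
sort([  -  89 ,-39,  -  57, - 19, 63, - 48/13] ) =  [-89, - 57, - 39, - 19,-48/13, 63] 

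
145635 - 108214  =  37421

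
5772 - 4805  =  967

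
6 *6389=38334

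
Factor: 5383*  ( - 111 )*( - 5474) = 2^1*3^1*7^2*17^1*23^1*37^1 * 769^1 = 3270786162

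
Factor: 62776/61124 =2^1*19^1*37^( - 1 ) = 38/37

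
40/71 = 40/71 = 0.56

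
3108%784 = 756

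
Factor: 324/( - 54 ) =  - 2^1*3^1= - 6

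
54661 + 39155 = 93816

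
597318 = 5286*113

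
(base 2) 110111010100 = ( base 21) 80C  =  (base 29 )462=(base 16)dd4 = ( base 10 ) 3540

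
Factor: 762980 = 2^2 * 5^1*38149^1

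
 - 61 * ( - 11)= 671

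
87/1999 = 87/1999 = 0.04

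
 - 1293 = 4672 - 5965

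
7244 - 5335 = 1909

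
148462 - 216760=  -68298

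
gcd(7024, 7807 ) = 1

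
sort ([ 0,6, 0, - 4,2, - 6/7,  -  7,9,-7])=[ - 7, - 7, - 4,  -  6/7,  0, 0, 2,6,9]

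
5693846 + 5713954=11407800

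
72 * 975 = 70200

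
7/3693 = 7/3693 = 0.00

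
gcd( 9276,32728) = 4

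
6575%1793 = 1196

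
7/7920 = 7/7920  =  0.00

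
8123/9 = 902 + 5/9 = 902.56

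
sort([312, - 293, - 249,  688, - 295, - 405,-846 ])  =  [ - 846, - 405, - 295, - 293, - 249,312,688 ]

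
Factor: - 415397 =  - 19^1 *21863^1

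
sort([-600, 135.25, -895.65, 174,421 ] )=[ - 895.65, - 600,135.25, 174  ,  421 ] 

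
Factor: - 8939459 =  - 37^1*359^1*673^1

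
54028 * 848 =45815744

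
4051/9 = 4051/9 = 450.11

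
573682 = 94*6103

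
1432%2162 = 1432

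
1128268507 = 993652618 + 134615889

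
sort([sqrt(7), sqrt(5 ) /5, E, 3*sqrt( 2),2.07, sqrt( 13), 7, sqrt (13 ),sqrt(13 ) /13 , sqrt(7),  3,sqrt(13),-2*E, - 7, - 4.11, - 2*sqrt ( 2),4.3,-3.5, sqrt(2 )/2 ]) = [ - 7, -2*E,-4.11, - 3.5,  -  2*sqrt( 2 ),  sqrt(13)/13, sqrt(5)/5, sqrt (2)/2,2.07,sqrt( 7 ), sqrt(7 ), E,3, sqrt (13 )  ,  sqrt(13 ),sqrt(13 ),3*sqrt( 2),4.3, 7 ]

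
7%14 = 7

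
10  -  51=-41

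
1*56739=56739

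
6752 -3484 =3268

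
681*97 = 66057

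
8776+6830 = 15606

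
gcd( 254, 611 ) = 1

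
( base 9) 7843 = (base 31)60O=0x169E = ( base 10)5790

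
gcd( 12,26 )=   2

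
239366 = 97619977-97380611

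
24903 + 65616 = 90519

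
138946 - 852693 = - 713747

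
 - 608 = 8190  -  8798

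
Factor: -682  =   - 2^1*11^1*31^1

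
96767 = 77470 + 19297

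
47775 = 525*91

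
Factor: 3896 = 2^3*487^1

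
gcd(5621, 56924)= 7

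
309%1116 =309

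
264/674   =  132/337  =  0.39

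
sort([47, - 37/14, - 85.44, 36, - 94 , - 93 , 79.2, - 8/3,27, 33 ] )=[ - 94 , - 93,- 85.44, - 8/3, - 37/14, 27, 33,36 , 47,79.2] 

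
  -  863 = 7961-8824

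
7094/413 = 7094/413=17.18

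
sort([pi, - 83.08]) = [ - 83.08, pi]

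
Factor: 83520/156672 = 2^(-4 )*5^1*17^( - 1)*29^1 = 145/272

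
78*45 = 3510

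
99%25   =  24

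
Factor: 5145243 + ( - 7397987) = - 2252744 = -2^3 * 13^1*21661^1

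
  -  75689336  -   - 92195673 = 16506337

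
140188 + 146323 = 286511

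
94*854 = 80276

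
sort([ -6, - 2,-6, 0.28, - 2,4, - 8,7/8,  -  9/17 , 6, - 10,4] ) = [-10,-8 , - 6, - 6,-2 , - 2, - 9/17,0.28,7/8,4, 4,  6 ]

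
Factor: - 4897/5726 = -2^( - 1) * 7^( - 1)*59^1 *83^1* 409^( - 1)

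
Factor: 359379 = 3^2 * 73^1 * 547^1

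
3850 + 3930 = 7780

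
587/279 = 2 + 29/279 =2.10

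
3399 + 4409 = 7808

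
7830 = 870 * 9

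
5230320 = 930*5624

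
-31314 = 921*(-34) 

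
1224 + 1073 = 2297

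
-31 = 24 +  - 55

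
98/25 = 3  +  23/25= 3.92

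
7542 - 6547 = 995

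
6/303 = 2/101= 0.02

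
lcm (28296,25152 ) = 226368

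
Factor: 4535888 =2^4*7^1 * 40499^1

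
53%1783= 53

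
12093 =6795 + 5298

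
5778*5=28890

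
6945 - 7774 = -829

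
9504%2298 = 312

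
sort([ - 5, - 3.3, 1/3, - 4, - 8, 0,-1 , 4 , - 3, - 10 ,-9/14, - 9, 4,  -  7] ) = [ - 10, - 9, - 8,-7,-5,-4, - 3.3, - 3, - 1, - 9/14, 0, 1/3, 4,4]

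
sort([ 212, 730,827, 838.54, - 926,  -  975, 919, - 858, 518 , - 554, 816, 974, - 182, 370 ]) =[ - 975,-926,-858  , - 554, - 182, 212,370, 518, 730, 816, 827,838.54, 919, 974 ]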